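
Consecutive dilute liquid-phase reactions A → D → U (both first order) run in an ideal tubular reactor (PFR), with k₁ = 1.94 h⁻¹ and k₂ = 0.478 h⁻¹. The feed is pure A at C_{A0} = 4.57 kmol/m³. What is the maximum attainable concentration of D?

2.89 kmol/m³

Evaluating C_D at τ_opt = ln(k₂/k₁)/(k₂−k₁) gives C_{D,max}/C_{A0} = (k₁/k₂)^[k₂/(k₂−k₁)].
= (1.94/0.478)^(0.478/(0.478−1.94)) = (4.059)^(-0.3269) = 0.6325.
C_{D,max} = 0.6325×4.57 = 2.89 kmol/m³.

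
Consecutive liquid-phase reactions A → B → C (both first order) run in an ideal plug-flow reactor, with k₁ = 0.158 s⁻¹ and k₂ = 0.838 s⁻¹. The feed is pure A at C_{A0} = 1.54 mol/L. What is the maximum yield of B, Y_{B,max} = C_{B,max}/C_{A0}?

0.128

Evaluating C_B at τ_opt = ln(k₂/k₁)/(k₂−k₁) gives C_{B,max}/C_{A0} = (k₁/k₂)^[k₂/(k₂−k₁)].
= (0.158/0.838)^(0.838/(0.838−0.158)) = (0.1885)^(1.232) = 0.1280.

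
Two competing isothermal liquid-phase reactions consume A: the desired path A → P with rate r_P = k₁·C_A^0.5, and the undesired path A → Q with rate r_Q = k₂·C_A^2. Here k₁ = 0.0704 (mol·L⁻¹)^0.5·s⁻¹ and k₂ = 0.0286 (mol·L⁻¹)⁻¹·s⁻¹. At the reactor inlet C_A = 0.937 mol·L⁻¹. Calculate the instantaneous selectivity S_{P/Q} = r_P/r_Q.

2.71

S_{P/Q} = r_P/r_Q = (k₁·C_A^0.5)/(k₂·C_A^2) = (k₁/k₂)·C_A^-1.5.
= (0.0704×0.9370^0.5) / (0.0286×0.9370^2) = 0.06815/0.02511 = 2.71.
The undesired path is higher order in A, so low C_A (CSTR or dilute feed) favours P.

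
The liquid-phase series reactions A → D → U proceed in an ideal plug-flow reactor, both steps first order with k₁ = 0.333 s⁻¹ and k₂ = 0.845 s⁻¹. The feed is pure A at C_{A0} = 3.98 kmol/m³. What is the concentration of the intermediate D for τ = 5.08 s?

The intermediate concentration in a first-order A→B→C sequence is C_D = k₁C_{A0}(e^(−k₁τ) − e^(−k₂τ))/(k₂−k₁).
e^(−k₁τ) = e^(−0.333×5.08) = e^(−1.692) = 0.1842; e^(−k₂τ) = e^(−4.293) = 0.01367.
C_D = 0.333×3.98/(0.845−0.333) × (0.1842−0.01367) = 2.589×0.1705 = 0.4415 kmol/m³.

0.441 kmol/m³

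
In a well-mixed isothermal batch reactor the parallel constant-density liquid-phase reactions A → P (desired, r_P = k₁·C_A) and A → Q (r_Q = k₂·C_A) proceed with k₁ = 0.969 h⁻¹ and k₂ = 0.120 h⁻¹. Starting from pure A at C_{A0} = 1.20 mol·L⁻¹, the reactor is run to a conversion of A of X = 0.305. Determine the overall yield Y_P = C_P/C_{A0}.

0.271

C_A = C_{A0}(1−X) = 0.8340 mol·L⁻¹.
Both paths are first order in A, so the instantaneous fraction to P is constant: dC_P/d(−C_A) = k₁/(k₁+k₂) = 0.8898.
C_P = 0.8898·(C_{A0}−C_A) = 0.8898×0.3660 = 0.326 mol·L⁻¹.
Y_P = C_P/C_{A0} = 0.3257/1.20 = 0.271.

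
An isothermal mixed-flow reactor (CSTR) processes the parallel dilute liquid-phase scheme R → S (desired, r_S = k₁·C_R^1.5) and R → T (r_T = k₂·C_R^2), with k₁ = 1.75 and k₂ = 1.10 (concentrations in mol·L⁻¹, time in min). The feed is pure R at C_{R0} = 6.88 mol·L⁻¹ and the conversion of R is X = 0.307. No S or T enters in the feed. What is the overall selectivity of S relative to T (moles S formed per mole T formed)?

Exit C_R = C_{R0}(1−X) = 6.88×0.693 = 4.768 mol·L⁻¹.
In a CSTR the entire volume is at exit conditions, so r_S = 1.75×4.768^1.5 = 18.22 and r_T = 1.10×4.768^2 = 25.01.
Overall selectivity = C_S/C_T = r_Sτ/(r_Tτ) = r_S/r_T = 0.729.

0.729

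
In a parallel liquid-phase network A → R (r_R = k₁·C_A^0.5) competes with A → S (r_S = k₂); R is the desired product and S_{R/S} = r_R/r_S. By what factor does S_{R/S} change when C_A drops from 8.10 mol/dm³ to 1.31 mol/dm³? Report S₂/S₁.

S_{R/S} = (k₁/k₂)·C_A^0.5, so S₂/S₁ = (C_{A,2}/C_{A,1})^0.5.
= (1.31/8.10)^0.5 = (0.1617)^0.5 = 0.402.
Selectivity toward R falls as C_A falls — high-concentration operation is favoured.

0.402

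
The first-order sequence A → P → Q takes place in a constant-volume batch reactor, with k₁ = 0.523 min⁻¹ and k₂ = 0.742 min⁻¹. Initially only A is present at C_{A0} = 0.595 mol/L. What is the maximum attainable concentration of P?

At the optimum, C_{P,max}/C_{A0} = (k₁/k₂)^[k₂/(k₂−k₁)].
= (0.523/0.742)^(0.742/(0.742−0.523)) = (0.7049)^(3.388) = 0.3057.
C_{P,max} = 0.3057×0.595 = 0.182 mol/L.

0.182 mol/L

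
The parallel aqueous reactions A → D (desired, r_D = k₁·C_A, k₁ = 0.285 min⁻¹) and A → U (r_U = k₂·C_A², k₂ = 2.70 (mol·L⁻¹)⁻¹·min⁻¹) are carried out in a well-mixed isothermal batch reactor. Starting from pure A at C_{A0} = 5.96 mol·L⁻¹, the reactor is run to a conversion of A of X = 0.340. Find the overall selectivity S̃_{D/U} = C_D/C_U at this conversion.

C_A = C_{A0}(1−X) = 3.934 mol·L⁻¹.
Along a PFR/batch, dC_D/dC_A = −r_D/(r_D+r_U) = −k₁/(k₁+k₂·C_A).
Integrating from C_{A0} to C_A: C_D = (0.285/2.70)·ln[(0.285+2.70·5.96)/(0.285+2.70·3.93)] = 0.1056·ln(16.38/10.91) = 0.04292 mol·L⁻¹.
C_U = (C_{A0}−C_A)−C_D = 1.983 mol·L⁻¹; S̃_{D/U} = 0.04292/1.983 = 0.0216.

0.0216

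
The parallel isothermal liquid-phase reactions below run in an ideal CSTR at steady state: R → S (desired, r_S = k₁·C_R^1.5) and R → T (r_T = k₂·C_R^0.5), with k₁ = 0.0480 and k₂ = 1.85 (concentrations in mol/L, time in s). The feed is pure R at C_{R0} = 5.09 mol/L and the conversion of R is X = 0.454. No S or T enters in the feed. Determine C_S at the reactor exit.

Exit C_R = C_{R0}(1−X) = 5.09×0.546 = 2.779 mol/L.
Rates in a CSTR are evaluated at the outlet concentration: r_S = 0.0480×2.779^1.5 = 0.2224, r_T = 1.85×2.779^0.5 = 3.084.
Fraction of consumed R going to S: r_S/(r_S+r_T) = 0.06726.
C_S = 0.06726·C_{R0}·X = 0.06726×5.09×0.454 = 0.155 mol/L.

0.155 mol/L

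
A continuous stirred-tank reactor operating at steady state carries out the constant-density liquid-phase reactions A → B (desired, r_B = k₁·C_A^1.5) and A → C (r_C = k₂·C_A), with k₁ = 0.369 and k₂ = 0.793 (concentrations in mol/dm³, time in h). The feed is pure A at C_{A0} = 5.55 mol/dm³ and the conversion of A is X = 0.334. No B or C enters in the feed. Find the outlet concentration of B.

0.875 mol/dm³

Exit C_A = C_{A0}(1−X) = 5.55×0.666 = 3.696 mol/dm³.
Rates in a CSTR are evaluated at the outlet concentration: r_B = 0.369×3.696^1.5 = 2.622, r_C = 0.793×3.696 = 2.931.
Fraction of consumed A going to B: r_B/(r_B+r_C) = 0.4722.
C_B = 0.4722·C_{A0}·X = 0.4722×5.55×0.334 = 0.875 mol/dm³.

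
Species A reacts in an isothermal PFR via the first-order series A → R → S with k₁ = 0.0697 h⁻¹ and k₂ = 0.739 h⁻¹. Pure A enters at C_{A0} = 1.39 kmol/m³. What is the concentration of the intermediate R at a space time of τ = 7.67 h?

0.0843 kmol/m³

The intermediate concentration in a first-order A→B→C sequence is C_R = k₁C_{A0}(e^(−k₁τ) − e^(−k₂τ))/(k₂−k₁).
e^(−k₁τ) = e^(−0.0697×7.67) = e^(−0.5346) = 0.5859; e^(−k₂τ) = e^(−5.668) = 0.003454.
C_R = 0.0697×1.39/(0.739−0.0697) × (0.5859−0.003454) = 0.1448×0.5824 = 0.08431 kmol/m³.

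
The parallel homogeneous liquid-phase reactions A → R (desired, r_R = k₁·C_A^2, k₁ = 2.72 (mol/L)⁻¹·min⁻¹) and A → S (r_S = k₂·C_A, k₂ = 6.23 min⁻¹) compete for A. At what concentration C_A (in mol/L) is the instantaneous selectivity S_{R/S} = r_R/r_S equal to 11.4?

26.1 mol/L

S_{R/S} = (k₁/k₂)·C_A ⇒ C_A = S·k₂/k₁.
= 11.4×6.23/2.72 = 26.1 mol/L.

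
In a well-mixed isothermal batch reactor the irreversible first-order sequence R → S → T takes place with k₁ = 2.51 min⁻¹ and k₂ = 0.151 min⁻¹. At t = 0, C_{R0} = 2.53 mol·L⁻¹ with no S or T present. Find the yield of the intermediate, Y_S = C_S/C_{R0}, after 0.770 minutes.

0.793

The intermediate concentration in a first-order A→B→C sequence is C_S = k₁C_{R0}(e^(−k₁t) − e^(−k₂t))/(k₂−k₁).
e^(−k₁t) = e^(−2.51×0.770) = e^(−1.933) = 0.1448; e^(−k₂t) = e^(−0.1163) = 0.8902.
C_S = 2.51×2.53/(0.151−2.51) × (0.1448−0.8902) = (-2.692)×(-0.7455) = 2.007 mol·L⁻¹.
Y_S = C_S/C_{R0} = 2.007/2.53 = 0.793.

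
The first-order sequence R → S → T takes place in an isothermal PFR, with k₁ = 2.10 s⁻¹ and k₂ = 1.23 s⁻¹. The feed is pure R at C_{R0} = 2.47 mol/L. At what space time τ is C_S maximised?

Setting dC_S/dτ = 0 gives τ_opt = ln(k₂/k₁)/(k₂−k₁).
= ln(1.23/2.10)/(1.23−2.10) = ln(0.5857)/-0.8700 = -0.5349/-0.8700 = 0.615 s.

0.615 s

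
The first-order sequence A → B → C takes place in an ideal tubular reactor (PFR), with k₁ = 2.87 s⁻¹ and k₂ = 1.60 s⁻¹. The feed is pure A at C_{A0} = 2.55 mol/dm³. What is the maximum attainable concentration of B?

For a first-order series the maximum intermediate yield is C_{B,max}/C_{A0} = (k₁/k₂)^[k₂/(k₂−k₁)].
= (2.87/1.60)^(1.60/(1.60−2.87)) = (1.794)^(-1.260) = 0.4790.
C_{B,max} = 0.4790×2.55 = 1.22 mol/dm³.

1.22 mol/dm³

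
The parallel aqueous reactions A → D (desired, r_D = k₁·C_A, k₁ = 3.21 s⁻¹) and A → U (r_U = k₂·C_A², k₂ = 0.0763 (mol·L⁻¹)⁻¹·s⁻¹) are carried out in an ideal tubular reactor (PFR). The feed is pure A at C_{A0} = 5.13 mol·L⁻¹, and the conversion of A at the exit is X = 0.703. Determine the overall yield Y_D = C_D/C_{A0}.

C_A = C_{A0}(1−X) = 1.524 mol·L⁻¹.
Along a PFR/batch, dC_D/dC_A = −r_D/(r_D+r_U) = −k₁/(k₁+k₂·C_A).
Integrating from C_{A0} to C_A: C_D = (3.21/0.0763)·ln[(3.21+0.0763·5.13)/(3.21+0.0763·1.52)] = 42.07·ln(3.601/3.326) = 3.344 mol·L⁻¹.
Y_D = C_D/C_{A0} = 3.344/5.13 = 0.652.

0.652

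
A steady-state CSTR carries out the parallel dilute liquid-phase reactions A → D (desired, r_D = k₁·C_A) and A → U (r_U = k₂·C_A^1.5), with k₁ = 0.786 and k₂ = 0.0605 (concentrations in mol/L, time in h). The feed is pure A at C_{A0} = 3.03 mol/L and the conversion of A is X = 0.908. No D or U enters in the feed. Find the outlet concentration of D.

Exit C_A = C_{A0}(1−X) = 3.03×0.0920 = 0.2788 mol/L.
Rates in a CSTR are evaluated at the outlet concentration: r_D = 0.786×0.2788 = 0.2191, r_U = 0.0605×0.2788^1.5 = 0.008904.
Fraction of consumed A going to D: r_D/(r_D+r_U) = 0.9609.
C_D = 0.9609·C_{A0}·X = 0.9609×3.03×0.908 = 2.64 mol/L.

2.64 mol/L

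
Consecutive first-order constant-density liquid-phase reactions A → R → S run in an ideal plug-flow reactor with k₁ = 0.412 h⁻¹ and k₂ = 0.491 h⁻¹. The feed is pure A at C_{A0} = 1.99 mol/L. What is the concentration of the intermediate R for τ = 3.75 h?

The intermediate concentration in a first-order A→B→C sequence is C_R = k₁C_{A0}(e^(−k₁τ) − e^(−k₂τ))/(k₂−k₁).
e^(−k₁τ) = e^(−0.412×3.75) = e^(−1.545) = 0.2133; e^(−k₂τ) = e^(−1.841) = 0.1586.
C_R = 0.412×1.99/(0.491−0.412) × (0.2133−0.1586) = 10.38×0.05469 = 0.5676 mol/L.

0.568 mol/L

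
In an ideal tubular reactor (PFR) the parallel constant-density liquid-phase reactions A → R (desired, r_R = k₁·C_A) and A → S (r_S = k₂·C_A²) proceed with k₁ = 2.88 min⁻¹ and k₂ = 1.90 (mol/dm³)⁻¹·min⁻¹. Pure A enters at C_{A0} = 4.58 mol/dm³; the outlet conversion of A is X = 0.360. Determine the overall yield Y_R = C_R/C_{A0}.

0.104

C_A = C_{A0}(1−X) = 2.931 mol/dm³.
Along a PFR/batch, dC_R/dC_A = −r_R/(r_R+r_S) = −k₁/(k₁+k₂·C_A).
Integrating from C_{A0} to C_A: C_R = (2.88/1.90)·ln[(2.88+1.90·4.58)/(2.88+1.90·2.93)] = 1.516·ln(11.58/8.449) = 0.4780 mol/dm³.
Y_R = C_R/C_{A0} = 0.4780/4.58 = 0.104.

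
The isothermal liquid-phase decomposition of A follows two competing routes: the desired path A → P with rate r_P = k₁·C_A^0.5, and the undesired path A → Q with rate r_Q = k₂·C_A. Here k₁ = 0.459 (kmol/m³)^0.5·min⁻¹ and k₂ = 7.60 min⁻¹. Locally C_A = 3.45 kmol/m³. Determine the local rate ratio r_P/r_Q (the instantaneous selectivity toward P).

0.0325

S_{P/Q} = r_P/r_Q = (k₁·C_A^0.5)/(k₂·C_A) = (k₁/k₂)·C_A^-0.5.
= (0.459×3.450^0.5) / (7.60×3.450) = 0.8526/26.22 = 0.0325.
The undesired path is higher order in A, so low C_A (CSTR or dilute feed) favours P.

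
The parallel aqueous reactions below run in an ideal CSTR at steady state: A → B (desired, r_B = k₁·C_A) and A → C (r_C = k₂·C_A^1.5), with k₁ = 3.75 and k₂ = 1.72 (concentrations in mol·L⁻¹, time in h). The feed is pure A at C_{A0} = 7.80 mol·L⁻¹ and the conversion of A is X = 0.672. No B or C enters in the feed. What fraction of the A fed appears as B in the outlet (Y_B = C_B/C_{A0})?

Exit C_A = C_{A0}(1−X) = 7.80×0.328 = 2.558 mol·L⁻¹.
In a CSTR the entire volume is at exit conditions, so r_B = 3.75×2.558 = 9.594 and r_C = 1.72×2.558^1.5 = 7.039.
Fraction of consumed A going to B: r_B/(r_B+r_C) = 0.5768.
C_B = 0.5768·C_{A0}·X = 0.5768×7.80×0.672 = 3.02 mol·L⁻¹; Y_B = C_B/C_{A0} = 0.388.

0.388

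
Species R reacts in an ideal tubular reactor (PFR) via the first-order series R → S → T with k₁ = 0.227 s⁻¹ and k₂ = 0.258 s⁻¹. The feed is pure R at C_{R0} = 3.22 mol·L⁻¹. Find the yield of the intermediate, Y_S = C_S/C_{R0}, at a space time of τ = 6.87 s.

Solving the coupled first-order balances gives C_S(τ) = [k₁/(k₂−k₁)]·C_{R0}·(e^(−k₁τ) − e^(−k₂τ)).
e^(−k₁τ) = e^(−0.227×6.87) = e^(−1.559) = 0.2102; e^(−k₂τ) = e^(−1.772) = 0.1699.
C_S = 0.227×3.22/(0.258−0.227) × (0.2102−0.1699) = 23.58×0.04033 = 0.9509 mol·L⁻¹.
Y_S = C_S/C_{R0} = 0.9509/3.22 = 0.295.

0.295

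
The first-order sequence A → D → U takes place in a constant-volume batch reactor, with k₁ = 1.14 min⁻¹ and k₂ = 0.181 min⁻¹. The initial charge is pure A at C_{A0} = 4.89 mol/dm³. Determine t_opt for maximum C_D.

For first-order series the maximum of C_D occurs at t_opt = ln(k₂/k₁)/(k₂−k₁).
= ln(0.181/1.14)/(0.181−1.14) = ln(0.1588)/-0.9590 = -1.840/-0.9590 = 1.92 min.

1.92 min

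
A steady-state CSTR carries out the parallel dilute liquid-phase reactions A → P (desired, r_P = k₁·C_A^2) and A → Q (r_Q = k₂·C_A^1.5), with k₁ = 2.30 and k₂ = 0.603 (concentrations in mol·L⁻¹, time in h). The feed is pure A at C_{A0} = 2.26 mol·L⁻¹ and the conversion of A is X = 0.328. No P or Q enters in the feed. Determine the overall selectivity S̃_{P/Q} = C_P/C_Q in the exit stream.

4.70

Exit C_A = C_{A0}(1−X) = 2.26×0.672 = 1.519 mol·L⁻¹.
Rates in a CSTR are evaluated at the outlet concentration: r_P = 2.30×1.519^2 = 5.305, r_Q = 0.603×1.519^1.5 = 1.129.
Overall selectivity = C_P/C_Q = r_Pτ/(r_Qτ) = r_P/r_Q = 4.70.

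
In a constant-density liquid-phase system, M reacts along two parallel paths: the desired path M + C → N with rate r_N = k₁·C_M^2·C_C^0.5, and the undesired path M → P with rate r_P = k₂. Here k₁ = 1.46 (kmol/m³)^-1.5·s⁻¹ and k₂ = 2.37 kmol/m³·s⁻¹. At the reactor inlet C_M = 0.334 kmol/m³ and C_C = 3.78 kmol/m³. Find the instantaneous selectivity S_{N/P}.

0.134

S_{N/P} = r_N/r_P = (k₁·C_M^2·C_C^0.5)/(k₂) = (k₁/k₂)·C_M^2·C_C^0.5.
= (1.46×0.3340^2×3.780^0.5) / (2.37) = 0.3167/2.370 = 0.134.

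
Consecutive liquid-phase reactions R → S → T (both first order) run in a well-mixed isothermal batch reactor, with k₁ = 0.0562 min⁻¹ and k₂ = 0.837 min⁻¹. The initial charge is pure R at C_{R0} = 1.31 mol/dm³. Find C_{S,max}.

0.0724 mol/dm³

Evaluating C_S at t_opt = ln(k₂/k₁)/(k₂−k₁) gives C_{S,max}/C_{R0} = (k₁/k₂)^[k₂/(k₂−k₁)].
= (0.0562/0.837)^(0.837/(0.837−0.0562)) = (0.06714)^(1.072) = 0.05528.
C_{S,max} = 0.05528×1.31 = 0.0724 mol/dm³.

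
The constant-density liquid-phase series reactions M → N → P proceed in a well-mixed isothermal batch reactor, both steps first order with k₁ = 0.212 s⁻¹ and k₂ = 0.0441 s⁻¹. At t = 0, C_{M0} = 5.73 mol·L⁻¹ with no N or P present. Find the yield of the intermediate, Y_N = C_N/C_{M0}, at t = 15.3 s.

0.594

Solving the coupled first-order balances gives C_N(t) = [k₁/(k₂−k₁)]·C_{M0}·(e^(−k₁t) − e^(−k₂t)).
e^(−k₁t) = e^(−0.212×15.3) = e^(−3.244) = 0.03902; e^(−k₂t) = e^(−0.6747) = 0.5093.
C_N = 0.212×5.73/(0.0441−0.212) × (0.03902−0.5093) = (-7.235)×(-0.4703) = 3.402 mol·L⁻¹.
Y_N = C_N/C_{M0} = 3.402/5.73 = 0.594.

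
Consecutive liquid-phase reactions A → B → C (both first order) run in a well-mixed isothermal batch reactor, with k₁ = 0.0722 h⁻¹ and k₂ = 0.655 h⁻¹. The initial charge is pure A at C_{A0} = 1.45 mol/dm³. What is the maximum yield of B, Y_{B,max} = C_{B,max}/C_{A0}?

0.0839

For a first-order series the maximum intermediate yield is C_{B,max}/C_{A0} = (k₁/k₂)^[k₂/(k₂−k₁)].
= (0.0722/0.655)^(0.655/(0.655−0.0722)) = (0.1102)^(1.124) = 0.08388.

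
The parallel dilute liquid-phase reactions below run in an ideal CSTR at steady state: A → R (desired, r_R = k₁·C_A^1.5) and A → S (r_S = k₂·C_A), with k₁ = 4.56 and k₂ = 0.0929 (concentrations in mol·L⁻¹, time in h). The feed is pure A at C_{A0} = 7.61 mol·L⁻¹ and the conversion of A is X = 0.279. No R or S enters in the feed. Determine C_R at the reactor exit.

2.10 mol·L⁻¹

Exit C_A = C_{A0}(1−X) = 7.61×0.721 = 5.487 mol·L⁻¹.
A CSTR operates uniformly at the exit composition, giving r_R = 58.61 and r_S = 0.5097 (each k·C_A^n at C_A = 5.487).
Fraction of consumed A going to R: r_R/(r_R+r_S) = 0.9914.
C_R = 0.9914·C_{A0}·X = 0.9914×7.61×0.279 = 2.10 mol·L⁻¹.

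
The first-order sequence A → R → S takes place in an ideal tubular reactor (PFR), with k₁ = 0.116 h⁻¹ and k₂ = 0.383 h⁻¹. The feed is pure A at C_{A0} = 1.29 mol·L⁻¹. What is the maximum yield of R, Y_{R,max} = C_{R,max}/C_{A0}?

Evaluating C_R at τ_opt = ln(k₂/k₁)/(k₂−k₁) gives C_{R,max}/C_{A0} = (k₁/k₂)^[k₂/(k₂−k₁)].
= (0.116/0.383)^(0.383/(0.383−0.116)) = (0.3029)^(1.434) = 0.1803.

0.180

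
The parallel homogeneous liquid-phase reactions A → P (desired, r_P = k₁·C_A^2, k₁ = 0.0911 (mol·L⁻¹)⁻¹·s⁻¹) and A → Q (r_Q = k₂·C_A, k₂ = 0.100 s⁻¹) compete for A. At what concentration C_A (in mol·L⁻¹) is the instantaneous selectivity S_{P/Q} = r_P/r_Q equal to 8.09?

S_{P/Q} = (k₁/k₂)·C_A ⇒ C_A = S·k₂/k₁.
= 8.09×0.100/0.0911 = 8.88 mol·L⁻¹.

8.88 mol·L⁻¹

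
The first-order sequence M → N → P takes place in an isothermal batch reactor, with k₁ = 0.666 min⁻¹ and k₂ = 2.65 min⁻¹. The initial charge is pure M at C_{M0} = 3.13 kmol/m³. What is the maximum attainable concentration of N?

For a first-order series the maximum intermediate yield is C_{N,max}/C_{M0} = (k₁/k₂)^[k₂/(k₂−k₁)].
= (0.666/2.65)^(2.65/(2.65−0.666)) = (0.2513)^(1.336) = 0.1581.
C_{N,max} = 0.1581×3.13 = 0.495 kmol/m³.

0.495 kmol/m³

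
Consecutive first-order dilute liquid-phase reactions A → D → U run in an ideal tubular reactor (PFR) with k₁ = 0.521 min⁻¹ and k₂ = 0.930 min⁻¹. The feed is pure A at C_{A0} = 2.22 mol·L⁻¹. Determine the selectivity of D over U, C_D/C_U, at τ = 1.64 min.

0.856

Solving the coupled first-order balances gives C_D(τ) = [k₁/(k₂−k₁)]·C_{A0}·(e^(−k₁τ) − e^(−k₂τ)).
e^(−k₁τ) = e^(−0.521×1.64) = e^(−0.8544) = 0.4255; e^(−k₂τ) = e^(−1.525) = 0.2176.
C_D = 0.521×2.22/(0.930−0.521) × (0.4255−0.2176) = 2.828×0.2079 = 0.5880 mol·L⁻¹.
C_A = C_{A0}e^(−k₁τ) = 0.9447 mol·L⁻¹, so C_U = C_{A0}−C_A−C_D = 0.6873 mol·L⁻¹; C_D/C_U = 0.856.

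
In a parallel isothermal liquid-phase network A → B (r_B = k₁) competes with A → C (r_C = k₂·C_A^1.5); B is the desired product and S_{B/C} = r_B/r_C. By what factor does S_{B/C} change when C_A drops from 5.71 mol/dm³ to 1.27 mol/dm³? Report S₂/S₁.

9.53

S_{B/C} = (k₁/k₂)·C_A^-1.5, so S₂/S₁ = (C_{A,2}/C_{A,1})^-1.5.
= (1.27/5.71)^(-1.5) = (0.2224)^(-1.5) = 9.53.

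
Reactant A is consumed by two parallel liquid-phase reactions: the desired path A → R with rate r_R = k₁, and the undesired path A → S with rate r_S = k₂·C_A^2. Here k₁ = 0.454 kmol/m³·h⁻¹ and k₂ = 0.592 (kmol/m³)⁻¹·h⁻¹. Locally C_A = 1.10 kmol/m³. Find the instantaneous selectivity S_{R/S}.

S_{R/S} = r_R/r_S = (k₁)/(k₂·C_A^2) = (k₁/k₂)·C_A^-2.
= (0.454) / (0.592×1.100^2) = 0.4540/0.7163 = 0.634.

0.634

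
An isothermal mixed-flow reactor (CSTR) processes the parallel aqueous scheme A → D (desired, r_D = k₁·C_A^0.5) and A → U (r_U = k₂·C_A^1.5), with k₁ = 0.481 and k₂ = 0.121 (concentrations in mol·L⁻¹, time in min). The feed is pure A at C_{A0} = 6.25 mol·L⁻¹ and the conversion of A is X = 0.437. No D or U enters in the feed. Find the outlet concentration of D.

1.45 mol·L⁻¹

Exit C_A = C_{A0}(1−X) = 6.25×0.563 = 3.519 mol·L⁻¹.
In a CSTR the entire volume is at exit conditions, so r_D = 0.481×3.519^0.5 = 0.9023 and r_U = 0.121×3.519^1.5 = 0.7987.
Fraction of consumed A going to D: r_D/(r_D+r_U) = 0.5305.
C_D = 0.5305·C_{A0}·X = 0.5305×6.25×0.437 = 1.45 mol·L⁻¹.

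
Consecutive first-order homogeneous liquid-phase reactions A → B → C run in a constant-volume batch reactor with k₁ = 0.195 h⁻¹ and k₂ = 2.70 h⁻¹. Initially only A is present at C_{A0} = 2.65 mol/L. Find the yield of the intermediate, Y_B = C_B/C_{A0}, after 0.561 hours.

0.0527

For first-order series with pure A initially, C_B(t) = k₁C_{A0}/(k₂−k₁)·(e^(−k₁t) − e^(−k₂t)).
e^(−k₁t) = e^(−0.195×0.561) = e^(−0.1094) = 0.8964; e^(−k₂t) = e^(−1.515) = 0.2199.
C_B = 0.195×2.65/(2.70−0.195) × (0.8964−0.2199) = 0.2063×0.6765 = 0.1396 mol/L.
Y_B = C_B/C_{A0} = 0.1396/2.65 = 0.0527.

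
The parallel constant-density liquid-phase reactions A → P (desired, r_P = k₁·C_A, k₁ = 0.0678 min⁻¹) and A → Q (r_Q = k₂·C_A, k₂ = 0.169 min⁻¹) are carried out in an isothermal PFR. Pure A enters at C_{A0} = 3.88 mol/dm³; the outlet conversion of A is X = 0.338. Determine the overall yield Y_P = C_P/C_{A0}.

C_A = C_{A0}(1−X) = 2.569 mol/dm³.
Both paths are first order in A, so the instantaneous fraction to P is constant: dC_P/d(−C_A) = k₁/(k₁+k₂) = 0.2863.
C_P = 0.2863·(C_{A0}−C_A) = 0.2863×1.311 = 0.375 mol/dm³.
Y_P = C_P/C_{A0} = 0.3755/3.88 = 0.0968.

0.0968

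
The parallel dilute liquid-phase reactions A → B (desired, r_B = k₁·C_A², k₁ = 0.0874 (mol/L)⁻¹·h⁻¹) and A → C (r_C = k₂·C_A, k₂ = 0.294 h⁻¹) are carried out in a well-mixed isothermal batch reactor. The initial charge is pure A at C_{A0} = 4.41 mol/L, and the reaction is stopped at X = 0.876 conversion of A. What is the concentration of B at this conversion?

C_A = C_{A0}(1−X) = 0.5468 mol/L.
Along a PFR/batch, dC_C/dC_A = −r_C/(r_B+r_C) = −k₂/(k₂+k₁·C_A).
Integrating from C_{A0} to C_A: C_C = (0.294/0.0874)·ln[(0.294+0.0874·4.41)/(0.294+0.0874·0.547)] = 3.364·ln(0.6794/0.3418) = 2.311 mol/L.
Then C_B = (C_{A0}−C_A) − C_C = 3.863 − 2.311 = 1.552 mol/L.

1.55 mol/L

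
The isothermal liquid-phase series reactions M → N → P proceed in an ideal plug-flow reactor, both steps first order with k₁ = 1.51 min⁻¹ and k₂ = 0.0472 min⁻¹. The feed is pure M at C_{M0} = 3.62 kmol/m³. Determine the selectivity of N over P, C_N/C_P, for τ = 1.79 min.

For first-order series with pure M initially, C_N(τ) = k₁C_{M0}/(k₂−k₁)·(e^(−k₁τ) − e^(−k₂τ)).
e^(−k₁τ) = e^(−1.51×1.79) = e^(−2.703) = 0.06701; e^(−k₂τ) = e^(−0.08449) = 0.9190.
C_N = 1.51×3.62/(0.0472−1.51) × (0.06701−0.9190) = (-3.737)×(-0.8520) = 3.184 kmol/m³.
C_M = C_{M0}e^(−k₁τ) = 0.2426 kmol/m³, so C_P = C_{M0}−C_M−C_N = 0.1938 kmol/m³; C_N/C_P = 16.4.

16.4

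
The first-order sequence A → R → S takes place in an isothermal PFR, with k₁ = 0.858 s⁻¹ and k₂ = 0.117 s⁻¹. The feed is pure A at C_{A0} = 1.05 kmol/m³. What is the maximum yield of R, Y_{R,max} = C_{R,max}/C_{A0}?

0.730

Evaluating C_R at τ_opt = ln(k₂/k₁)/(k₂−k₁) gives C_{R,max}/C_{A0} = (k₁/k₂)^[k₂/(k₂−k₁)].
= (0.858/0.117)^(0.117/(0.117−0.858)) = (7.333)^(-0.1579) = 0.7301.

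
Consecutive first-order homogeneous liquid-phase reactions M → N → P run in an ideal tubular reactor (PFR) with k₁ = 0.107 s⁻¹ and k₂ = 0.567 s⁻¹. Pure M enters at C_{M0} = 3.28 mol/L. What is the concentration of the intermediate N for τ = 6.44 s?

For first-order series with pure M initially, C_N(τ) = k₁C_{M0}/(k₂−k₁)·(e^(−k₁τ) − e^(−k₂τ)).
e^(−k₁τ) = e^(−0.107×6.44) = e^(−0.6891) = 0.5020; e^(−k₂τ) = e^(−3.651) = 0.02595.
C_N = 0.107×3.28/(0.567−0.107) × (0.5020−0.02595) = 0.7630×0.4761 = 0.3632 mol/L.

0.363 mol/L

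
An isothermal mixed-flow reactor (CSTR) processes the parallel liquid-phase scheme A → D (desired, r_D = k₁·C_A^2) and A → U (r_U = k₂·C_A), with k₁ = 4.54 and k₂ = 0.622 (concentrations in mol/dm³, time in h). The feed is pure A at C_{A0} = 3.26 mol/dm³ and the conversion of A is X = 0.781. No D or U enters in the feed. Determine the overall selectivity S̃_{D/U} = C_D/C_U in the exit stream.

Exit C_A = C_{A0}(1−X) = 3.26×0.219 = 0.7139 mol/dm³.
Rates in a CSTR are evaluated at the outlet concentration: r_D = 4.54×0.7139^2 = 2.314, r_U = 0.622×0.7139 = 0.4441.
Overall selectivity = C_D/C_U = r_Dτ/(r_Uτ) = r_D/r_U = 5.21.

5.21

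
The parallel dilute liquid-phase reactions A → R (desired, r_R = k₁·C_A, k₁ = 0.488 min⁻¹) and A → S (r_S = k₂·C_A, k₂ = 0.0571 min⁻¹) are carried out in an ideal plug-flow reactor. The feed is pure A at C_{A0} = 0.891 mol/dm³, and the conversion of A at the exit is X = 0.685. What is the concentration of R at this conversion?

0.546 mol/dm³

C_A = C_{A0}(1−X) = 0.2807 mol/dm³.
Both paths are first order in A, so the instantaneous fraction to R is constant: dC_R/d(−C_A) = k₁/(k₁+k₂) = 0.8952.
C_R = 0.8952·(C_{A0}−C_A) = 0.8952×0.6103 = 0.546 mol/dm³.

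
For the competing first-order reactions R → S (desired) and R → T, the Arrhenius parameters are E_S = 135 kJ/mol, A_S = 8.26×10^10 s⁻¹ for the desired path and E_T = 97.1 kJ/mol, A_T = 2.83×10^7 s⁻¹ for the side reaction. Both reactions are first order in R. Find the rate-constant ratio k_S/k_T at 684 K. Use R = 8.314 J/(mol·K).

3.72

With equal orders, S_{S/T} = k_S/k_T = (A_S/A_T)·exp[(E_T−E_S)/(RT)].
(E_T−E_S)/(RT) = (97.1−135)×10³/(8.314×684) = -37900/5687 = -6.665.
k_S/k_T = (8.26×10^10/2.83×10^7)·exp(-6.665) = 2919 × 0.001275 = 3.72.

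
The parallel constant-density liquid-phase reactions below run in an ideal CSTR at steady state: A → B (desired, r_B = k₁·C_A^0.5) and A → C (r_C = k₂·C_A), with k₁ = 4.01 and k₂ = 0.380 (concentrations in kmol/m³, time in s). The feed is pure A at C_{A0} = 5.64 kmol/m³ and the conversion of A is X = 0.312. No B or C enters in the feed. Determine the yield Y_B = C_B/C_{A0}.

Exit C_A = C_{A0}(1−X) = 5.64×0.688 = 3.880 kmol/m³.
In a CSTR the entire volume is at exit conditions, so r_B = 4.01×3.880^0.5 = 7.899 and r_C = 0.380×3.880 = 1.475.
Fraction of consumed A going to B: r_B/(r_B+r_C) = 0.8427.
C_B = 0.8427·C_{A0}·X = 0.8427×5.64×0.312 = 1.48 kmol/m³; Y_B = C_B/C_{A0} = 0.263.

0.263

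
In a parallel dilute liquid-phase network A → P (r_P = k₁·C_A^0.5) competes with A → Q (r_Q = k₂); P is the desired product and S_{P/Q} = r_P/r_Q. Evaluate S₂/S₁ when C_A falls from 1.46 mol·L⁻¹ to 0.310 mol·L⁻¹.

0.461

S_{P/Q} = (k₁/k₂)·C_A^0.5, so S₂/S₁ = (C_{A,2}/C_{A,1})^0.5.
= (0.310/1.46)^0.5 = (0.2123)^0.5 = 0.461.
Selectivity toward P falls as C_A falls — high-concentration operation is favoured.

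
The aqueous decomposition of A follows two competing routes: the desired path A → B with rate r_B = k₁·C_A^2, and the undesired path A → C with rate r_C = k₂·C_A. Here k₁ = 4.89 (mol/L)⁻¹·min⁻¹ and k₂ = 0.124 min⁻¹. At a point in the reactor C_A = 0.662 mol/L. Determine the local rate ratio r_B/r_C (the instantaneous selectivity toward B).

26.1

S_{B/C} = r_B/r_C = (k₁·C_A^2)/(k₂·C_A) = (k₁/k₂)·C_A.
= (4.89×0.6620^2) / (0.124×0.6620) = 2.143/0.08209 = 26.1.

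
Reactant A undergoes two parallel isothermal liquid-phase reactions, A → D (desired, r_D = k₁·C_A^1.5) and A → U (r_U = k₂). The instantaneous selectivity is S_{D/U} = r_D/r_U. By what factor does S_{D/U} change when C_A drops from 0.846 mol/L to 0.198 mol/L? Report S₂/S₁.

0.113

S_{D/U} = (k₁/k₂)·C_A^1.5, so S₂/S₁ = (C_{A,2}/C_{A,1})^1.5.
= (0.198/0.846)^1.5 = (0.2340)^1.5 = 0.113.
Selectivity toward D falls as C_A falls — high-concentration operation is favoured.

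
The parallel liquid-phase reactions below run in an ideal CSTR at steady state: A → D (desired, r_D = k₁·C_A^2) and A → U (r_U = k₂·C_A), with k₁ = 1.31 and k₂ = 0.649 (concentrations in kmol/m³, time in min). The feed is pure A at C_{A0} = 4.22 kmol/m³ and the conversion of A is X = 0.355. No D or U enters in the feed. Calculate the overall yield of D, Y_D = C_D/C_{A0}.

0.300

Exit C_A = C_{A0}(1−X) = 4.22×0.645 = 2.722 kmol/m³.
In a CSTR the entire volume is at exit conditions, so r_D = 1.31×2.722^2 = 9.705 and r_U = 0.649×2.722 = 1.767.
Fraction of consumed A going to D: r_D/(r_D+r_U) = 0.8460.
C_D = 0.8460·C_{A0}·X = 0.8460×4.22×0.355 = 1.27 kmol/m³; Y_D = C_D/C_{A0} = 0.300.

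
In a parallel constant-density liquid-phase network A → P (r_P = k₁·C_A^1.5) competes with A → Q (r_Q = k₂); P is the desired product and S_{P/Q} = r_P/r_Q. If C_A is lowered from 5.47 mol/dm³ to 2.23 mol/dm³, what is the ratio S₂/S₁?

S_{P/Q} = (k₁/k₂)·C_A^1.5, so S₂/S₁ = (C_{A,2}/C_{A,1})^1.5.
= (2.23/5.47)^1.5 = (0.4077)^1.5 = 0.260.

0.260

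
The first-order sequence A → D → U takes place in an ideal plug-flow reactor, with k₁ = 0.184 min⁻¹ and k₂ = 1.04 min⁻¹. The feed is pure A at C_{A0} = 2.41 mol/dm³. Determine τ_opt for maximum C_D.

2.02 min

For first-order series the maximum of C_D occurs at τ_opt = ln(k₂/k₁)/(k₂−k₁).
= ln(1.04/0.184)/(1.04−0.184) = ln(5.652)/0.8560 = 1.732/0.8560 = 2.02 min.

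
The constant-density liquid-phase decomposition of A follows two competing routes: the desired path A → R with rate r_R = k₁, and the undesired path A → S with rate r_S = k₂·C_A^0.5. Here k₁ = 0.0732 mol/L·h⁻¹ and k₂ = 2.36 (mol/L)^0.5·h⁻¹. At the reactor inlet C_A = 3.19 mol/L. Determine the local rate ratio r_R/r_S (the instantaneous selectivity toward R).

S_{R/S} = r_R/r_S = (k₁)/(k₂·C_A^0.5) = (k₁/k₂)·C_A^-0.5.
= (0.0732) / (2.36×3.190^0.5) = 0.07320/4.215 = 0.0174.

0.0174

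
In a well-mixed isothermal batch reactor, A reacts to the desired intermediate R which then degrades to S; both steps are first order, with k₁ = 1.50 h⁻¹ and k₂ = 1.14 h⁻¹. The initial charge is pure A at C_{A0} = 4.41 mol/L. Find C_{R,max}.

For a first-order series the maximum intermediate yield is C_{R,max}/C_{A0} = (k₁/k₂)^[k₂/(k₂−k₁)].
= (1.50/1.14)^(1.14/(1.14−1.50)) = (1.316)^(-3.167) = 0.4193.
C_{R,max} = 0.4193×4.41 = 1.85 mol/L.

1.85 mol/L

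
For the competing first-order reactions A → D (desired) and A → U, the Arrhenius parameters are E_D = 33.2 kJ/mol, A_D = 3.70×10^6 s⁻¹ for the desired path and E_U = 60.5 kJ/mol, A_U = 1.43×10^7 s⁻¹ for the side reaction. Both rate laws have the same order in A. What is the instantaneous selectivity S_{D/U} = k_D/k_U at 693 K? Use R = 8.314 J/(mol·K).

29.6

k_D/k_U = (A_D/A_U)·exp[−(E_D−E_U)/(RT)] = (A_D/A_U)·exp[(E_U−E_D)/(RT)].
(E_U−E_D)/(RT) = (60.5−33.2)×10³/(8.314×693) = 27300/5762 = 4.738.
k_D/k_U = (3.70×10^6/1.43×10^7)·exp(4.738) = 0.2587 × 114.2 = 29.6.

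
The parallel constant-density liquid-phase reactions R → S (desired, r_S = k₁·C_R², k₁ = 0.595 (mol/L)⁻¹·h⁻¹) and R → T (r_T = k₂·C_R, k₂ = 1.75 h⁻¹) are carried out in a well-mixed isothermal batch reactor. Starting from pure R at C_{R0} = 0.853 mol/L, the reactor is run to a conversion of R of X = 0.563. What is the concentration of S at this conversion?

C_R = C_{R0}(1−X) = 0.3728 mol/L.
Along a PFR/batch, dC_T/dC_R = −r_T/(r_S+r_T) = −k₂/(k₂+k₁·C_R).
Integrating from C_{R0} to C_R: C_T = (1.75/0.595)·ln[(1.75+0.595·0.853)/(1.75+0.595·0.373)] = 2.941·ln(2.258/1.972) = 0.3980 mol/L.
Then C_S = (C_{R0}−C_R) − C_T = 0.4802 − 0.3980 = 0.08221 mol/L.

0.0822 mol/L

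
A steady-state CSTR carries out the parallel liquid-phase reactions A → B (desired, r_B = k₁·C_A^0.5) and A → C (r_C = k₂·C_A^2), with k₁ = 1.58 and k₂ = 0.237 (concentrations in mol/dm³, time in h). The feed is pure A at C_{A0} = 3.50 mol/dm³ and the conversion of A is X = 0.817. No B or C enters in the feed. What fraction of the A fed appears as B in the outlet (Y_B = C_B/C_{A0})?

0.759

Exit C_A = C_{A0}(1−X) = 3.50×0.183 = 0.6405 mol/dm³.
In a CSTR the entire volume is at exit conditions, so r_B = 1.58×0.6405^0.5 = 1.264 and r_C = 0.237×0.6405^2 = 0.09723.
Fraction of consumed A going to B: r_B/(r_B+r_C) = 0.9286.
C_B = 0.9286·C_{A0}·X = 0.9286×3.50×0.817 = 2.66 mol/dm³; Y_B = C_B/C_{A0} = 0.759.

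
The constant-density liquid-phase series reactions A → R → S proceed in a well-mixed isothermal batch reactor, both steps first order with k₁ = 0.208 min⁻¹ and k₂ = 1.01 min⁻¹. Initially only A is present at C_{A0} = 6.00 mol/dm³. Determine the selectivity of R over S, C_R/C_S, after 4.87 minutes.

The intermediate concentration in a first-order A→B→C sequence is C_R = k₁C_{A0}(e^(−k₁t) − e^(−k₂t))/(k₂−k₁).
e^(−k₁t) = e^(−0.208×4.87) = e^(−1.013) = 0.3631; e^(−k₂t) = e^(−4.919) = 0.007309.
C_R = 0.208×6.00/(1.01−0.208) × (0.3631−0.007309) = 1.556×0.3558 = 0.5537 mol/dm³.
C_A = C_{A0}e^(−k₁t) = 2.179 mol/dm³, so C_S = C_{A0}−C_A−C_R = 3.267 mol/dm³; C_R/C_S = 0.169.

0.169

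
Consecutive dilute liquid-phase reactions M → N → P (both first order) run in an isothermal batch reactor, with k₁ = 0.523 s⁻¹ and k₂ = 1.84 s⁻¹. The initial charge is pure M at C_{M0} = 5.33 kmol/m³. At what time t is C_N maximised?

Setting dC_N/dt = 0 gives t_opt = ln(k₂/k₁)/(k₂−k₁).
= ln(1.84/0.523)/(1.84−0.523) = ln(3.518)/1.317 = 1.258/1.317 = 0.955 s.

0.955 s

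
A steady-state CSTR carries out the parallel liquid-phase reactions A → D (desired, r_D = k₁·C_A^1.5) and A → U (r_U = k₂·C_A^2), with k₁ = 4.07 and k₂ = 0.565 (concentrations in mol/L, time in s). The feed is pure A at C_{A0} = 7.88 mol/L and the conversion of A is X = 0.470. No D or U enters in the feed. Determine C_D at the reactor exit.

2.89 mol/L

Exit C_A = C_{A0}(1−X) = 7.88×0.530 = 4.176 mol/L.
A CSTR operates uniformly at the exit composition, giving r_D = 34.74 and r_U = 9.855 (each k·C_A^n at C_A = 4.176).
Fraction of consumed A going to D: r_D/(r_D+r_U) = 0.7790.
C_D = 0.7790·C_{A0}·X = 0.7790×7.88×0.470 = 2.89 mol/L.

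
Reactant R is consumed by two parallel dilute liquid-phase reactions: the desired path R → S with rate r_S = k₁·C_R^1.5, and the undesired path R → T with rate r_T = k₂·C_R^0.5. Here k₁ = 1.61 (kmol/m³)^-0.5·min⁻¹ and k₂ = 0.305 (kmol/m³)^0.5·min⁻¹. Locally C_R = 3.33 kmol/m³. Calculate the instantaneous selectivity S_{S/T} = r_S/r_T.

17.6

S_{S/T} = r_S/r_T = (k₁·C_R^1.5)/(k₂·C_R^0.5) = (k₁/k₂)·C_R.
= (1.61×3.330^1.5) / (0.305×3.330^0.5) = 9.783/0.5566 = 17.6.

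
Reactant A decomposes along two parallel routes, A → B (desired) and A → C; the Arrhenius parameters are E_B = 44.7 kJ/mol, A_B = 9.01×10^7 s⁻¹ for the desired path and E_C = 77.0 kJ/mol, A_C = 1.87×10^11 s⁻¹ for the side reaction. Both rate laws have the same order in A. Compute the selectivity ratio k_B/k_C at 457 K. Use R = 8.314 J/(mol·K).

k_B/k_C = (A_B/A_C)·exp[−(E_B−E_C)/(RT)] = (A_B/A_C)·exp[(E_C−E_B)/(RT)].
(E_C−E_B)/(RT) = (77.0−44.7)×10³/(8.314×457) = 32300/3799 = 8.501.
k_B/k_C = (9.01×10^7/1.87×10^11)·exp(8.501) = 4.818×10^-4 × 4920 = 2.37.

2.37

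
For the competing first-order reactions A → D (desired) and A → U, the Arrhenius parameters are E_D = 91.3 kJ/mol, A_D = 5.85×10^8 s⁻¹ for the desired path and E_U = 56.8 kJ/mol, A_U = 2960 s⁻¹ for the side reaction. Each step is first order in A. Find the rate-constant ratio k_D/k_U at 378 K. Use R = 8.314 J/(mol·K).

3.37

Since both paths have the same order in A, the concentration cancels and S_{D/U} = k_D/k_U = (A_D/A_U)·exp[(E_U−E_D)/(RT)].
(E_U−E_D)/(RT) = (56.8−91.3)×10³/(8.314×378) = -34500/3143 = -10.98.
k_D/k_U = (5.85×10^8/2960)·exp(-10.98) = 1.976×10^5 × 1.708×10^-5 = 3.37.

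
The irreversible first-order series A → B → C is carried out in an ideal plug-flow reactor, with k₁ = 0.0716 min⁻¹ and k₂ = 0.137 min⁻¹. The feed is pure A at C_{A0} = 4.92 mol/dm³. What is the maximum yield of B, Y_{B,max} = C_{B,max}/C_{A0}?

0.257

Evaluating C_B at τ_opt = ln(k₂/k₁)/(k₂−k₁) gives C_{B,max}/C_{A0} = (k₁/k₂)^[k₂/(k₂−k₁)].
= (0.0716/0.137)^(0.137/(0.137−0.0716)) = (0.5226)^(2.095) = 0.2568.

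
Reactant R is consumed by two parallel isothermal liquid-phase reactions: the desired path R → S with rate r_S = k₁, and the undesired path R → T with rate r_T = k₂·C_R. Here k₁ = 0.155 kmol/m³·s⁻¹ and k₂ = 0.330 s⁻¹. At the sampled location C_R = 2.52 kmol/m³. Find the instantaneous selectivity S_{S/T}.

S_{S/T} = r_S/r_T = (k₁)/(k₂·C_R) = (k₁/k₂)·C_R⁻¹.
= (0.155) / (0.330×2.520) = 0.1550/0.8316 = 0.186.

0.186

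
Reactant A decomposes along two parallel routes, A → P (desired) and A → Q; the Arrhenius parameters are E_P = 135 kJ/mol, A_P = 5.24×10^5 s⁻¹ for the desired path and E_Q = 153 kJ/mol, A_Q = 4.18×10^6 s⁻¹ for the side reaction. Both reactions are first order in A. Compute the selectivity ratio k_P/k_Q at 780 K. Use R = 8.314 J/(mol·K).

Since both paths have the same order in A, the concentration cancels and S_{P/Q} = k_P/k_Q = (A_P/A_Q)·exp[(E_Q−E_P)/(RT)].
(E_Q−E_P)/(RT) = (153−135)×10³/(8.314×780) = 18000/6485 = 2.776.
k_P/k_Q = (5.24×10^5/4.18×10^6)·exp(2.776) = 0.1254 × 16.05 = 2.01.

2.01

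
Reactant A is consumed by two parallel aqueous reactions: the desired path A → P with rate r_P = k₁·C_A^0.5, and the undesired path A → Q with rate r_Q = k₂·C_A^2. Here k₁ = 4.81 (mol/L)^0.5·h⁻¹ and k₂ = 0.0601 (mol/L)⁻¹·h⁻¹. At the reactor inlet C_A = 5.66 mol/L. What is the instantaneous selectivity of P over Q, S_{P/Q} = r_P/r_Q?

5.94

S_{P/Q} = r_P/r_Q = (k₁·C_A^0.5)/(k₂·C_A^2) = (k₁/k₂)·C_A^-1.5.
= (4.81×5.660^0.5) / (0.0601×5.660^2) = 11.44/1.925 = 5.94.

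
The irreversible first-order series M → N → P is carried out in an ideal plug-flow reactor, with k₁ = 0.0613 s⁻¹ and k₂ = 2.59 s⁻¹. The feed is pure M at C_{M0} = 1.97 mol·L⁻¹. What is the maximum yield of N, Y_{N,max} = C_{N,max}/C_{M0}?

0.0216

At the optimum, C_{N,max}/C_{M0} = (k₁/k₂)^[k₂/(k₂−k₁)].
= (0.0613/2.59)^(2.59/(2.59−0.0613)) = (0.02367)^(1.024) = 0.02161.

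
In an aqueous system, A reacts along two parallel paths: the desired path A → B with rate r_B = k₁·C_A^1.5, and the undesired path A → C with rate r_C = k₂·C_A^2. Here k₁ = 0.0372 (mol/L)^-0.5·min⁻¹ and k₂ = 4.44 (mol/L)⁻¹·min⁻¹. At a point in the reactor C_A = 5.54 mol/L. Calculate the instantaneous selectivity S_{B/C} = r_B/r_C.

0.00356

S_{B/C} = r_B/r_C = (k₁·C_A^1.5)/(k₂·C_A^2) = (k₁/k₂)·C_A^-0.5.
= (0.0372×5.540^1.5) / (4.44×5.540^2) = 0.4851/136.3 = 0.00356.
The undesired path is higher order in A, so low C_A (CSTR or dilute feed) favours B.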